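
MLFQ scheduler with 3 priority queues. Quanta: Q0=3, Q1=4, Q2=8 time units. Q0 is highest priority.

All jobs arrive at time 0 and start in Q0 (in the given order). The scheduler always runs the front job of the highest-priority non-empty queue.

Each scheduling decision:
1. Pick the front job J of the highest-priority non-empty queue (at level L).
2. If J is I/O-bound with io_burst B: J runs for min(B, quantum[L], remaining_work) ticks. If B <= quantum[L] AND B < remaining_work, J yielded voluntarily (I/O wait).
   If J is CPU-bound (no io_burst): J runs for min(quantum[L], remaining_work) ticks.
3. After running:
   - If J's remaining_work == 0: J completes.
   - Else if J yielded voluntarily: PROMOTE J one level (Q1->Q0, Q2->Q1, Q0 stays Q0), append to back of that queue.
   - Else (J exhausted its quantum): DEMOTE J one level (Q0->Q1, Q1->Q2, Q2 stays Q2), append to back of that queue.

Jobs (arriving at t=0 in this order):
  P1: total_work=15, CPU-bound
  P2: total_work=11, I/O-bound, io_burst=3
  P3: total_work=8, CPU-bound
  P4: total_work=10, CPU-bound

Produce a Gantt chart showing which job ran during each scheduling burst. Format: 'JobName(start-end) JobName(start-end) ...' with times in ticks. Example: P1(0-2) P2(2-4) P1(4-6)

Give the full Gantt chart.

Answer: P1(0-3) P2(3-6) P3(6-9) P4(9-12) P2(12-15) P2(15-18) P2(18-20) P1(20-24) P3(24-28) P4(28-32) P1(32-40) P3(40-41) P4(41-44)

Derivation:
t=0-3: P1@Q0 runs 3, rem=12, quantum used, demote→Q1. Q0=[P2,P3,P4] Q1=[P1] Q2=[]
t=3-6: P2@Q0 runs 3, rem=8, I/O yield, promote→Q0. Q0=[P3,P4,P2] Q1=[P1] Q2=[]
t=6-9: P3@Q0 runs 3, rem=5, quantum used, demote→Q1. Q0=[P4,P2] Q1=[P1,P3] Q2=[]
t=9-12: P4@Q0 runs 3, rem=7, quantum used, demote→Q1. Q0=[P2] Q1=[P1,P3,P4] Q2=[]
t=12-15: P2@Q0 runs 3, rem=5, I/O yield, promote→Q0. Q0=[P2] Q1=[P1,P3,P4] Q2=[]
t=15-18: P2@Q0 runs 3, rem=2, I/O yield, promote→Q0. Q0=[P2] Q1=[P1,P3,P4] Q2=[]
t=18-20: P2@Q0 runs 2, rem=0, completes. Q0=[] Q1=[P1,P3,P4] Q2=[]
t=20-24: P1@Q1 runs 4, rem=8, quantum used, demote→Q2. Q0=[] Q1=[P3,P4] Q2=[P1]
t=24-28: P3@Q1 runs 4, rem=1, quantum used, demote→Q2. Q0=[] Q1=[P4] Q2=[P1,P3]
t=28-32: P4@Q1 runs 4, rem=3, quantum used, demote→Q2. Q0=[] Q1=[] Q2=[P1,P3,P4]
t=32-40: P1@Q2 runs 8, rem=0, completes. Q0=[] Q1=[] Q2=[P3,P4]
t=40-41: P3@Q2 runs 1, rem=0, completes. Q0=[] Q1=[] Q2=[P4]
t=41-44: P4@Q2 runs 3, rem=0, completes. Q0=[] Q1=[] Q2=[]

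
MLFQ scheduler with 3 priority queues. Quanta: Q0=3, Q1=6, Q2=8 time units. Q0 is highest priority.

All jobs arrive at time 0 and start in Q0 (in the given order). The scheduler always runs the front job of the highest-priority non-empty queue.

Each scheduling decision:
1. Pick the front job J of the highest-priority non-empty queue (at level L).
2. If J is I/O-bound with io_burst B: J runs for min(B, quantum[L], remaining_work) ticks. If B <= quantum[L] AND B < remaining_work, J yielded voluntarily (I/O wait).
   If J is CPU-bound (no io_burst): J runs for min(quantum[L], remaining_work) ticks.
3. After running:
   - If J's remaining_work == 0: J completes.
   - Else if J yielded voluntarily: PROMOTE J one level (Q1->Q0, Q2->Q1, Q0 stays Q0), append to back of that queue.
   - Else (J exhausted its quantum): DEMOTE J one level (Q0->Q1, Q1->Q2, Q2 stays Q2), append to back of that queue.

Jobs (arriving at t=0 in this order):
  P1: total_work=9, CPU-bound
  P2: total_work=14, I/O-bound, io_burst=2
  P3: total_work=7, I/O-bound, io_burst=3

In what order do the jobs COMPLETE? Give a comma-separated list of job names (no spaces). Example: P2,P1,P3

Answer: P3,P2,P1

Derivation:
t=0-3: P1@Q0 runs 3, rem=6, quantum used, demote→Q1. Q0=[P2,P3] Q1=[P1] Q2=[]
t=3-5: P2@Q0 runs 2, rem=12, I/O yield, promote→Q0. Q0=[P3,P2] Q1=[P1] Q2=[]
t=5-8: P3@Q0 runs 3, rem=4, I/O yield, promote→Q0. Q0=[P2,P3] Q1=[P1] Q2=[]
t=8-10: P2@Q0 runs 2, rem=10, I/O yield, promote→Q0. Q0=[P3,P2] Q1=[P1] Q2=[]
t=10-13: P3@Q0 runs 3, rem=1, I/O yield, promote→Q0. Q0=[P2,P3] Q1=[P1] Q2=[]
t=13-15: P2@Q0 runs 2, rem=8, I/O yield, promote→Q0. Q0=[P3,P2] Q1=[P1] Q2=[]
t=15-16: P3@Q0 runs 1, rem=0, completes. Q0=[P2] Q1=[P1] Q2=[]
t=16-18: P2@Q0 runs 2, rem=6, I/O yield, promote→Q0. Q0=[P2] Q1=[P1] Q2=[]
t=18-20: P2@Q0 runs 2, rem=4, I/O yield, promote→Q0. Q0=[P2] Q1=[P1] Q2=[]
t=20-22: P2@Q0 runs 2, rem=2, I/O yield, promote→Q0. Q0=[P2] Q1=[P1] Q2=[]
t=22-24: P2@Q0 runs 2, rem=0, completes. Q0=[] Q1=[P1] Q2=[]
t=24-30: P1@Q1 runs 6, rem=0, completes. Q0=[] Q1=[] Q2=[]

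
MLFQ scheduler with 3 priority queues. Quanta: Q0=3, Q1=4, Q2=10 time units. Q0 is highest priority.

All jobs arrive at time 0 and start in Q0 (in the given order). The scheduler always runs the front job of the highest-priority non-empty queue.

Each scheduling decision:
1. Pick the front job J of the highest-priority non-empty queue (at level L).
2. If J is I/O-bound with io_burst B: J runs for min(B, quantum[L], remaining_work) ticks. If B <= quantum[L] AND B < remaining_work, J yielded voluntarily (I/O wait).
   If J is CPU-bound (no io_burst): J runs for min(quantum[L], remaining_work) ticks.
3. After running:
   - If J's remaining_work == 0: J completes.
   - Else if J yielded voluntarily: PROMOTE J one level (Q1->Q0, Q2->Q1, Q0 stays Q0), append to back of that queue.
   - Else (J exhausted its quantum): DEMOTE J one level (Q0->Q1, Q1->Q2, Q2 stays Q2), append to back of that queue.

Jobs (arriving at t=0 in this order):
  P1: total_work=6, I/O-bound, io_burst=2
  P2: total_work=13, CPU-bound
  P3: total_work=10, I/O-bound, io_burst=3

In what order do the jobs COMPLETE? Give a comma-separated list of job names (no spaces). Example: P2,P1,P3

t=0-2: P1@Q0 runs 2, rem=4, I/O yield, promote→Q0. Q0=[P2,P3,P1] Q1=[] Q2=[]
t=2-5: P2@Q0 runs 3, rem=10, quantum used, demote→Q1. Q0=[P3,P1] Q1=[P2] Q2=[]
t=5-8: P3@Q0 runs 3, rem=7, I/O yield, promote→Q0. Q0=[P1,P3] Q1=[P2] Q2=[]
t=8-10: P1@Q0 runs 2, rem=2, I/O yield, promote→Q0. Q0=[P3,P1] Q1=[P2] Q2=[]
t=10-13: P3@Q0 runs 3, rem=4, I/O yield, promote→Q0. Q0=[P1,P3] Q1=[P2] Q2=[]
t=13-15: P1@Q0 runs 2, rem=0, completes. Q0=[P3] Q1=[P2] Q2=[]
t=15-18: P3@Q0 runs 3, rem=1, I/O yield, promote→Q0. Q0=[P3] Q1=[P2] Q2=[]
t=18-19: P3@Q0 runs 1, rem=0, completes. Q0=[] Q1=[P2] Q2=[]
t=19-23: P2@Q1 runs 4, rem=6, quantum used, demote→Q2. Q0=[] Q1=[] Q2=[P2]
t=23-29: P2@Q2 runs 6, rem=0, completes. Q0=[] Q1=[] Q2=[]

Answer: P1,P3,P2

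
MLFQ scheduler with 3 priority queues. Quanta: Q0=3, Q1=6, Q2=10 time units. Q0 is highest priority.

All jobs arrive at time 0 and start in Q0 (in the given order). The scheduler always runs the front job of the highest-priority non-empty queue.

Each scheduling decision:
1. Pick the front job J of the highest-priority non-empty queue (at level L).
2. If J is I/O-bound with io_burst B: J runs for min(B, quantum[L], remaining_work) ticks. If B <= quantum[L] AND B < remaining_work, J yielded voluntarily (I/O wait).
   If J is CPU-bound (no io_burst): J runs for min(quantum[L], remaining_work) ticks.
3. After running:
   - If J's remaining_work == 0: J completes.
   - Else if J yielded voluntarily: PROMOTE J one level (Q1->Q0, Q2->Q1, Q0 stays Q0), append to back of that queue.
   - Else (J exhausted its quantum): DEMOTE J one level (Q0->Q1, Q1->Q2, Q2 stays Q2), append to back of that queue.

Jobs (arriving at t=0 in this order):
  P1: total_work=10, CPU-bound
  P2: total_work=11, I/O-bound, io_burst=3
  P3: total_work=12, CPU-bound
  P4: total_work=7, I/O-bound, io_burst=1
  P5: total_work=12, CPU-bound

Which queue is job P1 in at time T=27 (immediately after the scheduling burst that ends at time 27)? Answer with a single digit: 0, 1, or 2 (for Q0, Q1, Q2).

t=0-3: P1@Q0 runs 3, rem=7, quantum used, demote→Q1. Q0=[P2,P3,P4,P5] Q1=[P1] Q2=[]
t=3-6: P2@Q0 runs 3, rem=8, I/O yield, promote→Q0. Q0=[P3,P4,P5,P2] Q1=[P1] Q2=[]
t=6-9: P3@Q0 runs 3, rem=9, quantum used, demote→Q1. Q0=[P4,P5,P2] Q1=[P1,P3] Q2=[]
t=9-10: P4@Q0 runs 1, rem=6, I/O yield, promote→Q0. Q0=[P5,P2,P4] Q1=[P1,P3] Q2=[]
t=10-13: P5@Q0 runs 3, rem=9, quantum used, demote→Q1. Q0=[P2,P4] Q1=[P1,P3,P5] Q2=[]
t=13-16: P2@Q0 runs 3, rem=5, I/O yield, promote→Q0. Q0=[P4,P2] Q1=[P1,P3,P5] Q2=[]
t=16-17: P4@Q0 runs 1, rem=5, I/O yield, promote→Q0. Q0=[P2,P4] Q1=[P1,P3,P5] Q2=[]
t=17-20: P2@Q0 runs 3, rem=2, I/O yield, promote→Q0. Q0=[P4,P2] Q1=[P1,P3,P5] Q2=[]
t=20-21: P4@Q0 runs 1, rem=4, I/O yield, promote→Q0. Q0=[P2,P4] Q1=[P1,P3,P5] Q2=[]
t=21-23: P2@Q0 runs 2, rem=0, completes. Q0=[P4] Q1=[P1,P3,P5] Q2=[]
t=23-24: P4@Q0 runs 1, rem=3, I/O yield, promote→Q0. Q0=[P4] Q1=[P1,P3,P5] Q2=[]
t=24-25: P4@Q0 runs 1, rem=2, I/O yield, promote→Q0. Q0=[P4] Q1=[P1,P3,P5] Q2=[]
t=25-26: P4@Q0 runs 1, rem=1, I/O yield, promote→Q0. Q0=[P4] Q1=[P1,P3,P5] Q2=[]
t=26-27: P4@Q0 runs 1, rem=0, completes. Q0=[] Q1=[P1,P3,P5] Q2=[]
t=27-33: P1@Q1 runs 6, rem=1, quantum used, demote→Q2. Q0=[] Q1=[P3,P5] Q2=[P1]
t=33-39: P3@Q1 runs 6, rem=3, quantum used, demote→Q2. Q0=[] Q1=[P5] Q2=[P1,P3]
t=39-45: P5@Q1 runs 6, rem=3, quantum used, demote→Q2. Q0=[] Q1=[] Q2=[P1,P3,P5]
t=45-46: P1@Q2 runs 1, rem=0, completes. Q0=[] Q1=[] Q2=[P3,P5]
t=46-49: P3@Q2 runs 3, rem=0, completes. Q0=[] Q1=[] Q2=[P5]
t=49-52: P5@Q2 runs 3, rem=0, completes. Q0=[] Q1=[] Q2=[]

Answer: 1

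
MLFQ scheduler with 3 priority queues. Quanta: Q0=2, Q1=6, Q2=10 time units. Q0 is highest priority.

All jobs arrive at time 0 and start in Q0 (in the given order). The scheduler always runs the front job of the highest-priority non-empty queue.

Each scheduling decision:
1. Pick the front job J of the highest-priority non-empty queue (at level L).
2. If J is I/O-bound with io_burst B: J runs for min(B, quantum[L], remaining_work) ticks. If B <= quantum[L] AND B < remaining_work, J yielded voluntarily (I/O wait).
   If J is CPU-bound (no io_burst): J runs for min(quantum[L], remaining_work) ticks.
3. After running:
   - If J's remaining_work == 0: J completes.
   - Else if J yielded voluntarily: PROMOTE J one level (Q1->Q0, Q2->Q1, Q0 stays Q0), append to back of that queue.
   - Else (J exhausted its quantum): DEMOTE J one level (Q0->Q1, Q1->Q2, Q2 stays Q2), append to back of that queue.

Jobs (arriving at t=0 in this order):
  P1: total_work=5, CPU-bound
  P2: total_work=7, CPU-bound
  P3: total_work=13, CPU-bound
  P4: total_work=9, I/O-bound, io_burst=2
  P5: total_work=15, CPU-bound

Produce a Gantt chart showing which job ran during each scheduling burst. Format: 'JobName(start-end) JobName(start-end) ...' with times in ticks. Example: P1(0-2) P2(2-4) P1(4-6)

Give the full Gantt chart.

Answer: P1(0-2) P2(2-4) P3(4-6) P4(6-8) P5(8-10) P4(10-12) P4(12-14) P4(14-16) P4(16-17) P1(17-20) P2(20-25) P3(25-31) P5(31-37) P3(37-42) P5(42-49)

Derivation:
t=0-2: P1@Q0 runs 2, rem=3, quantum used, demote→Q1. Q0=[P2,P3,P4,P5] Q1=[P1] Q2=[]
t=2-4: P2@Q0 runs 2, rem=5, quantum used, demote→Q1. Q0=[P3,P4,P5] Q1=[P1,P2] Q2=[]
t=4-6: P3@Q0 runs 2, rem=11, quantum used, demote→Q1. Q0=[P4,P5] Q1=[P1,P2,P3] Q2=[]
t=6-8: P4@Q0 runs 2, rem=7, I/O yield, promote→Q0. Q0=[P5,P4] Q1=[P1,P2,P3] Q2=[]
t=8-10: P5@Q0 runs 2, rem=13, quantum used, demote→Q1. Q0=[P4] Q1=[P1,P2,P3,P5] Q2=[]
t=10-12: P4@Q0 runs 2, rem=5, I/O yield, promote→Q0. Q0=[P4] Q1=[P1,P2,P3,P5] Q2=[]
t=12-14: P4@Q0 runs 2, rem=3, I/O yield, promote→Q0. Q0=[P4] Q1=[P1,P2,P3,P5] Q2=[]
t=14-16: P4@Q0 runs 2, rem=1, I/O yield, promote→Q0. Q0=[P4] Q1=[P1,P2,P3,P5] Q2=[]
t=16-17: P4@Q0 runs 1, rem=0, completes. Q0=[] Q1=[P1,P2,P3,P5] Q2=[]
t=17-20: P1@Q1 runs 3, rem=0, completes. Q0=[] Q1=[P2,P3,P5] Q2=[]
t=20-25: P2@Q1 runs 5, rem=0, completes. Q0=[] Q1=[P3,P5] Q2=[]
t=25-31: P3@Q1 runs 6, rem=5, quantum used, demote→Q2. Q0=[] Q1=[P5] Q2=[P3]
t=31-37: P5@Q1 runs 6, rem=7, quantum used, demote→Q2. Q0=[] Q1=[] Q2=[P3,P5]
t=37-42: P3@Q2 runs 5, rem=0, completes. Q0=[] Q1=[] Q2=[P5]
t=42-49: P5@Q2 runs 7, rem=0, completes. Q0=[] Q1=[] Q2=[]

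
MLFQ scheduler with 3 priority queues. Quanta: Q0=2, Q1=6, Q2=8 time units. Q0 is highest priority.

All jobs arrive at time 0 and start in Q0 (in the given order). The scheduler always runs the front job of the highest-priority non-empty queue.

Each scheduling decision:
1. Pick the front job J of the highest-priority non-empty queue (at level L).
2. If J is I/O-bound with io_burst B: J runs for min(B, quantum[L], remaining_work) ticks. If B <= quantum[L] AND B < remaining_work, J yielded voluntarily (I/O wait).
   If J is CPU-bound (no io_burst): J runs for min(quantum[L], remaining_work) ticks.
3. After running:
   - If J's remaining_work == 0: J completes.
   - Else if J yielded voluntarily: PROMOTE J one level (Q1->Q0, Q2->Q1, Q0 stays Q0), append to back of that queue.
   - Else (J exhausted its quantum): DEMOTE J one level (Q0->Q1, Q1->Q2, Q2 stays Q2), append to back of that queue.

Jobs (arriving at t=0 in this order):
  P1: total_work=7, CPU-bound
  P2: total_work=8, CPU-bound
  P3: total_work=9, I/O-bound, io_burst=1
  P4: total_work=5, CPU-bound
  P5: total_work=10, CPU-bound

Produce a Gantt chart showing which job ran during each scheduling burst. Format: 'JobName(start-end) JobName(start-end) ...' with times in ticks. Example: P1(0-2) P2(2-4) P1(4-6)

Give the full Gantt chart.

t=0-2: P1@Q0 runs 2, rem=5, quantum used, demote→Q1. Q0=[P2,P3,P4,P5] Q1=[P1] Q2=[]
t=2-4: P2@Q0 runs 2, rem=6, quantum used, demote→Q1. Q0=[P3,P4,P5] Q1=[P1,P2] Q2=[]
t=4-5: P3@Q0 runs 1, rem=8, I/O yield, promote→Q0. Q0=[P4,P5,P3] Q1=[P1,P2] Q2=[]
t=5-7: P4@Q0 runs 2, rem=3, quantum used, demote→Q1. Q0=[P5,P3] Q1=[P1,P2,P4] Q2=[]
t=7-9: P5@Q0 runs 2, rem=8, quantum used, demote→Q1. Q0=[P3] Q1=[P1,P2,P4,P5] Q2=[]
t=9-10: P3@Q0 runs 1, rem=7, I/O yield, promote→Q0. Q0=[P3] Q1=[P1,P2,P4,P5] Q2=[]
t=10-11: P3@Q0 runs 1, rem=6, I/O yield, promote→Q0. Q0=[P3] Q1=[P1,P2,P4,P5] Q2=[]
t=11-12: P3@Q0 runs 1, rem=5, I/O yield, promote→Q0. Q0=[P3] Q1=[P1,P2,P4,P5] Q2=[]
t=12-13: P3@Q0 runs 1, rem=4, I/O yield, promote→Q0. Q0=[P3] Q1=[P1,P2,P4,P5] Q2=[]
t=13-14: P3@Q0 runs 1, rem=3, I/O yield, promote→Q0. Q0=[P3] Q1=[P1,P2,P4,P5] Q2=[]
t=14-15: P3@Q0 runs 1, rem=2, I/O yield, promote→Q0. Q0=[P3] Q1=[P1,P2,P4,P5] Q2=[]
t=15-16: P3@Q0 runs 1, rem=1, I/O yield, promote→Q0. Q0=[P3] Q1=[P1,P2,P4,P5] Q2=[]
t=16-17: P3@Q0 runs 1, rem=0, completes. Q0=[] Q1=[P1,P2,P4,P5] Q2=[]
t=17-22: P1@Q1 runs 5, rem=0, completes. Q0=[] Q1=[P2,P4,P5] Q2=[]
t=22-28: P2@Q1 runs 6, rem=0, completes. Q0=[] Q1=[P4,P5] Q2=[]
t=28-31: P4@Q1 runs 3, rem=0, completes. Q0=[] Q1=[P5] Q2=[]
t=31-37: P5@Q1 runs 6, rem=2, quantum used, demote→Q2. Q0=[] Q1=[] Q2=[P5]
t=37-39: P5@Q2 runs 2, rem=0, completes. Q0=[] Q1=[] Q2=[]

Answer: P1(0-2) P2(2-4) P3(4-5) P4(5-7) P5(7-9) P3(9-10) P3(10-11) P3(11-12) P3(12-13) P3(13-14) P3(14-15) P3(15-16) P3(16-17) P1(17-22) P2(22-28) P4(28-31) P5(31-37) P5(37-39)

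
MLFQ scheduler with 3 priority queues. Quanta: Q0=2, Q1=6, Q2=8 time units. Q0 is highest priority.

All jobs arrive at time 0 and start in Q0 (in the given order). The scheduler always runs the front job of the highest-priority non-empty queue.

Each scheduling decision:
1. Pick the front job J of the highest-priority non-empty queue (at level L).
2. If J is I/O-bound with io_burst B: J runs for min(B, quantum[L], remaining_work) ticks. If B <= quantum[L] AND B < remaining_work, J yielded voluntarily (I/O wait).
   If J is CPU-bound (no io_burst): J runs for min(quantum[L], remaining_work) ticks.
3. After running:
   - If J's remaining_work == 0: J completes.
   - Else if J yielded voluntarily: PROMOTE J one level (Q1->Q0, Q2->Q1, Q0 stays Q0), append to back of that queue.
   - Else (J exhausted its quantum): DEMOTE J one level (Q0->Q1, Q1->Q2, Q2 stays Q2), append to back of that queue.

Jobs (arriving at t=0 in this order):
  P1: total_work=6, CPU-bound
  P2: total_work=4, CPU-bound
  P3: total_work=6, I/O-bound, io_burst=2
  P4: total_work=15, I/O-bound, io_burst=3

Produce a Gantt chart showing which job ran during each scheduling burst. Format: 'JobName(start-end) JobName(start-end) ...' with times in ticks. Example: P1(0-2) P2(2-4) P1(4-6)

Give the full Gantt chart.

Answer: P1(0-2) P2(2-4) P3(4-6) P4(6-8) P3(8-10) P3(10-12) P1(12-16) P2(16-18) P4(18-21) P4(21-23) P4(23-26) P4(26-28) P4(28-31)

Derivation:
t=0-2: P1@Q0 runs 2, rem=4, quantum used, demote→Q1. Q0=[P2,P3,P4] Q1=[P1] Q2=[]
t=2-4: P2@Q0 runs 2, rem=2, quantum used, demote→Q1. Q0=[P3,P4] Q1=[P1,P2] Q2=[]
t=4-6: P3@Q0 runs 2, rem=4, I/O yield, promote→Q0. Q0=[P4,P3] Q1=[P1,P2] Q2=[]
t=6-8: P4@Q0 runs 2, rem=13, quantum used, demote→Q1. Q0=[P3] Q1=[P1,P2,P4] Q2=[]
t=8-10: P3@Q0 runs 2, rem=2, I/O yield, promote→Q0. Q0=[P3] Q1=[P1,P2,P4] Q2=[]
t=10-12: P3@Q0 runs 2, rem=0, completes. Q0=[] Q1=[P1,P2,P4] Q2=[]
t=12-16: P1@Q1 runs 4, rem=0, completes. Q0=[] Q1=[P2,P4] Q2=[]
t=16-18: P2@Q1 runs 2, rem=0, completes. Q0=[] Q1=[P4] Q2=[]
t=18-21: P4@Q1 runs 3, rem=10, I/O yield, promote→Q0. Q0=[P4] Q1=[] Q2=[]
t=21-23: P4@Q0 runs 2, rem=8, quantum used, demote→Q1. Q0=[] Q1=[P4] Q2=[]
t=23-26: P4@Q1 runs 3, rem=5, I/O yield, promote→Q0. Q0=[P4] Q1=[] Q2=[]
t=26-28: P4@Q0 runs 2, rem=3, quantum used, demote→Q1. Q0=[] Q1=[P4] Q2=[]
t=28-31: P4@Q1 runs 3, rem=0, completes. Q0=[] Q1=[] Q2=[]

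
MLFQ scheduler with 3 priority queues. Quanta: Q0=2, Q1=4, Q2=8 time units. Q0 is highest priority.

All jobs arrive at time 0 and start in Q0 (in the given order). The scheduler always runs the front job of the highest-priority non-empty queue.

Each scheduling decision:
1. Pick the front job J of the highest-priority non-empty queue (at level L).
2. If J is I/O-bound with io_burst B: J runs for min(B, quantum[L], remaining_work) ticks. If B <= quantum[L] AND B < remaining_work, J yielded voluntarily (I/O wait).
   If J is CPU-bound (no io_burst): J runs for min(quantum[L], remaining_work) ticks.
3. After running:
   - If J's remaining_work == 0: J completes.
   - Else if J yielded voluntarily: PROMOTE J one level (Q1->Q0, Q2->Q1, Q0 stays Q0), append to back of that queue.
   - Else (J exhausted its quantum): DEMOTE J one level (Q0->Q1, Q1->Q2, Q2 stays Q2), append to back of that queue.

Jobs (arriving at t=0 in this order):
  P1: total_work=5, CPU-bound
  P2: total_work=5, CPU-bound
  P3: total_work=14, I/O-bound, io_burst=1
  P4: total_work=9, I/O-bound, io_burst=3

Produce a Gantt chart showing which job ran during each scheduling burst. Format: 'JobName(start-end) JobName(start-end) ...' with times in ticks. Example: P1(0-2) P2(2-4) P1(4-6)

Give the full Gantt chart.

t=0-2: P1@Q0 runs 2, rem=3, quantum used, demote→Q1. Q0=[P2,P3,P4] Q1=[P1] Q2=[]
t=2-4: P2@Q0 runs 2, rem=3, quantum used, demote→Q1. Q0=[P3,P4] Q1=[P1,P2] Q2=[]
t=4-5: P3@Q0 runs 1, rem=13, I/O yield, promote→Q0. Q0=[P4,P3] Q1=[P1,P2] Q2=[]
t=5-7: P4@Q0 runs 2, rem=7, quantum used, demote→Q1. Q0=[P3] Q1=[P1,P2,P4] Q2=[]
t=7-8: P3@Q0 runs 1, rem=12, I/O yield, promote→Q0. Q0=[P3] Q1=[P1,P2,P4] Q2=[]
t=8-9: P3@Q0 runs 1, rem=11, I/O yield, promote→Q0. Q0=[P3] Q1=[P1,P2,P4] Q2=[]
t=9-10: P3@Q0 runs 1, rem=10, I/O yield, promote→Q0. Q0=[P3] Q1=[P1,P2,P4] Q2=[]
t=10-11: P3@Q0 runs 1, rem=9, I/O yield, promote→Q0. Q0=[P3] Q1=[P1,P2,P4] Q2=[]
t=11-12: P3@Q0 runs 1, rem=8, I/O yield, promote→Q0. Q0=[P3] Q1=[P1,P2,P4] Q2=[]
t=12-13: P3@Q0 runs 1, rem=7, I/O yield, promote→Q0. Q0=[P3] Q1=[P1,P2,P4] Q2=[]
t=13-14: P3@Q0 runs 1, rem=6, I/O yield, promote→Q0. Q0=[P3] Q1=[P1,P2,P4] Q2=[]
t=14-15: P3@Q0 runs 1, rem=5, I/O yield, promote→Q0. Q0=[P3] Q1=[P1,P2,P4] Q2=[]
t=15-16: P3@Q0 runs 1, rem=4, I/O yield, promote→Q0. Q0=[P3] Q1=[P1,P2,P4] Q2=[]
t=16-17: P3@Q0 runs 1, rem=3, I/O yield, promote→Q0. Q0=[P3] Q1=[P1,P2,P4] Q2=[]
t=17-18: P3@Q0 runs 1, rem=2, I/O yield, promote→Q0. Q0=[P3] Q1=[P1,P2,P4] Q2=[]
t=18-19: P3@Q0 runs 1, rem=1, I/O yield, promote→Q0. Q0=[P3] Q1=[P1,P2,P4] Q2=[]
t=19-20: P3@Q0 runs 1, rem=0, completes. Q0=[] Q1=[P1,P2,P4] Q2=[]
t=20-23: P1@Q1 runs 3, rem=0, completes. Q0=[] Q1=[P2,P4] Q2=[]
t=23-26: P2@Q1 runs 3, rem=0, completes. Q0=[] Q1=[P4] Q2=[]
t=26-29: P4@Q1 runs 3, rem=4, I/O yield, promote→Q0. Q0=[P4] Q1=[] Q2=[]
t=29-31: P4@Q0 runs 2, rem=2, quantum used, demote→Q1. Q0=[] Q1=[P4] Q2=[]
t=31-33: P4@Q1 runs 2, rem=0, completes. Q0=[] Q1=[] Q2=[]

Answer: P1(0-2) P2(2-4) P3(4-5) P4(5-7) P3(7-8) P3(8-9) P3(9-10) P3(10-11) P3(11-12) P3(12-13) P3(13-14) P3(14-15) P3(15-16) P3(16-17) P3(17-18) P3(18-19) P3(19-20) P1(20-23) P2(23-26) P4(26-29) P4(29-31) P4(31-33)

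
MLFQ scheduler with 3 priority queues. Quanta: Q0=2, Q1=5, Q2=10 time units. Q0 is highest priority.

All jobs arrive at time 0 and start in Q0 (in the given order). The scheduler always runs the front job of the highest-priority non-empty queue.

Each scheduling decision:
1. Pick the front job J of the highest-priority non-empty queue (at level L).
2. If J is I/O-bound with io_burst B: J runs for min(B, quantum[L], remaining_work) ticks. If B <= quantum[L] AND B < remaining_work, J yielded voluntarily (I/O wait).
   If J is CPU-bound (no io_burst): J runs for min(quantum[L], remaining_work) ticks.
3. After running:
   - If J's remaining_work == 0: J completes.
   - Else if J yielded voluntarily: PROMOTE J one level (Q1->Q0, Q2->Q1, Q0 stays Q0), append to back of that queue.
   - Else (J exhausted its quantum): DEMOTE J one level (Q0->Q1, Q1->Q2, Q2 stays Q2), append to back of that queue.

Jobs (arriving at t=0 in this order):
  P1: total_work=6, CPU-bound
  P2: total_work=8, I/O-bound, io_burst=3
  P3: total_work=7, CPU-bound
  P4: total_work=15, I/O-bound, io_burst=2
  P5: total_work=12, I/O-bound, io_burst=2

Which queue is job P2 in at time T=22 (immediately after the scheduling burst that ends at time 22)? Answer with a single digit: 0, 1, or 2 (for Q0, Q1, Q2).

Answer: 1

Derivation:
t=0-2: P1@Q0 runs 2, rem=4, quantum used, demote→Q1. Q0=[P2,P3,P4,P5] Q1=[P1] Q2=[]
t=2-4: P2@Q0 runs 2, rem=6, quantum used, demote→Q1. Q0=[P3,P4,P5] Q1=[P1,P2] Q2=[]
t=4-6: P3@Q0 runs 2, rem=5, quantum used, demote→Q1. Q0=[P4,P5] Q1=[P1,P2,P3] Q2=[]
t=6-8: P4@Q0 runs 2, rem=13, I/O yield, promote→Q0. Q0=[P5,P4] Q1=[P1,P2,P3] Q2=[]
t=8-10: P5@Q0 runs 2, rem=10, I/O yield, promote→Q0. Q0=[P4,P5] Q1=[P1,P2,P3] Q2=[]
t=10-12: P4@Q0 runs 2, rem=11, I/O yield, promote→Q0. Q0=[P5,P4] Q1=[P1,P2,P3] Q2=[]
t=12-14: P5@Q0 runs 2, rem=8, I/O yield, promote→Q0. Q0=[P4,P5] Q1=[P1,P2,P3] Q2=[]
t=14-16: P4@Q0 runs 2, rem=9, I/O yield, promote→Q0. Q0=[P5,P4] Q1=[P1,P2,P3] Q2=[]
t=16-18: P5@Q0 runs 2, rem=6, I/O yield, promote→Q0. Q0=[P4,P5] Q1=[P1,P2,P3] Q2=[]
t=18-20: P4@Q0 runs 2, rem=7, I/O yield, promote→Q0. Q0=[P5,P4] Q1=[P1,P2,P3] Q2=[]
t=20-22: P5@Q0 runs 2, rem=4, I/O yield, promote→Q0. Q0=[P4,P5] Q1=[P1,P2,P3] Q2=[]
t=22-24: P4@Q0 runs 2, rem=5, I/O yield, promote→Q0. Q0=[P5,P4] Q1=[P1,P2,P3] Q2=[]
t=24-26: P5@Q0 runs 2, rem=2, I/O yield, promote→Q0. Q0=[P4,P5] Q1=[P1,P2,P3] Q2=[]
t=26-28: P4@Q0 runs 2, rem=3, I/O yield, promote→Q0. Q0=[P5,P4] Q1=[P1,P2,P3] Q2=[]
t=28-30: P5@Q0 runs 2, rem=0, completes. Q0=[P4] Q1=[P1,P2,P3] Q2=[]
t=30-32: P4@Q0 runs 2, rem=1, I/O yield, promote→Q0. Q0=[P4] Q1=[P1,P2,P3] Q2=[]
t=32-33: P4@Q0 runs 1, rem=0, completes. Q0=[] Q1=[P1,P2,P3] Q2=[]
t=33-37: P1@Q1 runs 4, rem=0, completes. Q0=[] Q1=[P2,P3] Q2=[]
t=37-40: P2@Q1 runs 3, rem=3, I/O yield, promote→Q0. Q0=[P2] Q1=[P3] Q2=[]
t=40-42: P2@Q0 runs 2, rem=1, quantum used, demote→Q1. Q0=[] Q1=[P3,P2] Q2=[]
t=42-47: P3@Q1 runs 5, rem=0, completes. Q0=[] Q1=[P2] Q2=[]
t=47-48: P2@Q1 runs 1, rem=0, completes. Q0=[] Q1=[] Q2=[]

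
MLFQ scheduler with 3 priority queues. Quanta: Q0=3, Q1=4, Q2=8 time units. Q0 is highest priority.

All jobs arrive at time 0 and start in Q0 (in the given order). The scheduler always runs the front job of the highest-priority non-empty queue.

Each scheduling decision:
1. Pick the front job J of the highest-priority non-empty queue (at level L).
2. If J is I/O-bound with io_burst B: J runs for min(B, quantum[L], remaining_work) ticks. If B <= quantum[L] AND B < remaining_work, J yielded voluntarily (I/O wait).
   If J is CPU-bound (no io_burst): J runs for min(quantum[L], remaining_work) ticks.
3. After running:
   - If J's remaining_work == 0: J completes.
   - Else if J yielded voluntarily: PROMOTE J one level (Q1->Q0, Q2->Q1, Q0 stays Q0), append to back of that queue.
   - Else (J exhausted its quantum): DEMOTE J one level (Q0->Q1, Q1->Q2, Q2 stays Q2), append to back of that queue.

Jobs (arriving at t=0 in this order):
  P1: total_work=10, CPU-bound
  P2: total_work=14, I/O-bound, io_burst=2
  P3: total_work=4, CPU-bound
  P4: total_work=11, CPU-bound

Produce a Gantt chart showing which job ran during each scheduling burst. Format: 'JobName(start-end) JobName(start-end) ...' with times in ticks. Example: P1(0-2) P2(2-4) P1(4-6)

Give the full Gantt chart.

t=0-3: P1@Q0 runs 3, rem=7, quantum used, demote→Q1. Q0=[P2,P3,P4] Q1=[P1] Q2=[]
t=3-5: P2@Q0 runs 2, rem=12, I/O yield, promote→Q0. Q0=[P3,P4,P2] Q1=[P1] Q2=[]
t=5-8: P3@Q0 runs 3, rem=1, quantum used, demote→Q1. Q0=[P4,P2] Q1=[P1,P3] Q2=[]
t=8-11: P4@Q0 runs 3, rem=8, quantum used, demote→Q1. Q0=[P2] Q1=[P1,P3,P4] Q2=[]
t=11-13: P2@Q0 runs 2, rem=10, I/O yield, promote→Q0. Q0=[P2] Q1=[P1,P3,P4] Q2=[]
t=13-15: P2@Q0 runs 2, rem=8, I/O yield, promote→Q0. Q0=[P2] Q1=[P1,P3,P4] Q2=[]
t=15-17: P2@Q0 runs 2, rem=6, I/O yield, promote→Q0. Q0=[P2] Q1=[P1,P3,P4] Q2=[]
t=17-19: P2@Q0 runs 2, rem=4, I/O yield, promote→Q0. Q0=[P2] Q1=[P1,P3,P4] Q2=[]
t=19-21: P2@Q0 runs 2, rem=2, I/O yield, promote→Q0. Q0=[P2] Q1=[P1,P3,P4] Q2=[]
t=21-23: P2@Q0 runs 2, rem=0, completes. Q0=[] Q1=[P1,P3,P4] Q2=[]
t=23-27: P1@Q1 runs 4, rem=3, quantum used, demote→Q2. Q0=[] Q1=[P3,P4] Q2=[P1]
t=27-28: P3@Q1 runs 1, rem=0, completes. Q0=[] Q1=[P4] Q2=[P1]
t=28-32: P4@Q1 runs 4, rem=4, quantum used, demote→Q2. Q0=[] Q1=[] Q2=[P1,P4]
t=32-35: P1@Q2 runs 3, rem=0, completes. Q0=[] Q1=[] Q2=[P4]
t=35-39: P4@Q2 runs 4, rem=0, completes. Q0=[] Q1=[] Q2=[]

Answer: P1(0-3) P2(3-5) P3(5-8) P4(8-11) P2(11-13) P2(13-15) P2(15-17) P2(17-19) P2(19-21) P2(21-23) P1(23-27) P3(27-28) P4(28-32) P1(32-35) P4(35-39)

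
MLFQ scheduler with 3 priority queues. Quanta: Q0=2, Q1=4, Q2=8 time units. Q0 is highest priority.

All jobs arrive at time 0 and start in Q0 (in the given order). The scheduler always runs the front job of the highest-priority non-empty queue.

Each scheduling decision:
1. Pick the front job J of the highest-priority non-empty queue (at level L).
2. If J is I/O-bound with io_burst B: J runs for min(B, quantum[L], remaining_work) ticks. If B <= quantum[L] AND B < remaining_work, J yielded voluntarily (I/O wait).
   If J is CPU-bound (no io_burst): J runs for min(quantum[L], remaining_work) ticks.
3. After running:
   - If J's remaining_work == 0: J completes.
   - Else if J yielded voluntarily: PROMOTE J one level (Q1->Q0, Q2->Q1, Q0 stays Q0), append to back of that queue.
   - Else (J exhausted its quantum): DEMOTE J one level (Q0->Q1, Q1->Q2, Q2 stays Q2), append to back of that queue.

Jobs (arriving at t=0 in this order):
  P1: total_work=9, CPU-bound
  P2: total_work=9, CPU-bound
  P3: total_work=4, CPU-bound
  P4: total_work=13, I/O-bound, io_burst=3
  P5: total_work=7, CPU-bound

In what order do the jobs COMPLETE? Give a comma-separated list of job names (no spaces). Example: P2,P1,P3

t=0-2: P1@Q0 runs 2, rem=7, quantum used, demote→Q1. Q0=[P2,P3,P4,P5] Q1=[P1] Q2=[]
t=2-4: P2@Q0 runs 2, rem=7, quantum used, demote→Q1. Q0=[P3,P4,P5] Q1=[P1,P2] Q2=[]
t=4-6: P3@Q0 runs 2, rem=2, quantum used, demote→Q1. Q0=[P4,P5] Q1=[P1,P2,P3] Q2=[]
t=6-8: P4@Q0 runs 2, rem=11, quantum used, demote→Q1. Q0=[P5] Q1=[P1,P2,P3,P4] Q2=[]
t=8-10: P5@Q0 runs 2, rem=5, quantum used, demote→Q1. Q0=[] Q1=[P1,P2,P3,P4,P5] Q2=[]
t=10-14: P1@Q1 runs 4, rem=3, quantum used, demote→Q2. Q0=[] Q1=[P2,P3,P4,P5] Q2=[P1]
t=14-18: P2@Q1 runs 4, rem=3, quantum used, demote→Q2. Q0=[] Q1=[P3,P4,P5] Q2=[P1,P2]
t=18-20: P3@Q1 runs 2, rem=0, completes. Q0=[] Q1=[P4,P5] Q2=[P1,P2]
t=20-23: P4@Q1 runs 3, rem=8, I/O yield, promote→Q0. Q0=[P4] Q1=[P5] Q2=[P1,P2]
t=23-25: P4@Q0 runs 2, rem=6, quantum used, demote→Q1. Q0=[] Q1=[P5,P4] Q2=[P1,P2]
t=25-29: P5@Q1 runs 4, rem=1, quantum used, demote→Q2. Q0=[] Q1=[P4] Q2=[P1,P2,P5]
t=29-32: P4@Q1 runs 3, rem=3, I/O yield, promote→Q0. Q0=[P4] Q1=[] Q2=[P1,P2,P5]
t=32-34: P4@Q0 runs 2, rem=1, quantum used, demote→Q1. Q0=[] Q1=[P4] Q2=[P1,P2,P5]
t=34-35: P4@Q1 runs 1, rem=0, completes. Q0=[] Q1=[] Q2=[P1,P2,P5]
t=35-38: P1@Q2 runs 3, rem=0, completes. Q0=[] Q1=[] Q2=[P2,P5]
t=38-41: P2@Q2 runs 3, rem=0, completes. Q0=[] Q1=[] Q2=[P5]
t=41-42: P5@Q2 runs 1, rem=0, completes. Q0=[] Q1=[] Q2=[]

Answer: P3,P4,P1,P2,P5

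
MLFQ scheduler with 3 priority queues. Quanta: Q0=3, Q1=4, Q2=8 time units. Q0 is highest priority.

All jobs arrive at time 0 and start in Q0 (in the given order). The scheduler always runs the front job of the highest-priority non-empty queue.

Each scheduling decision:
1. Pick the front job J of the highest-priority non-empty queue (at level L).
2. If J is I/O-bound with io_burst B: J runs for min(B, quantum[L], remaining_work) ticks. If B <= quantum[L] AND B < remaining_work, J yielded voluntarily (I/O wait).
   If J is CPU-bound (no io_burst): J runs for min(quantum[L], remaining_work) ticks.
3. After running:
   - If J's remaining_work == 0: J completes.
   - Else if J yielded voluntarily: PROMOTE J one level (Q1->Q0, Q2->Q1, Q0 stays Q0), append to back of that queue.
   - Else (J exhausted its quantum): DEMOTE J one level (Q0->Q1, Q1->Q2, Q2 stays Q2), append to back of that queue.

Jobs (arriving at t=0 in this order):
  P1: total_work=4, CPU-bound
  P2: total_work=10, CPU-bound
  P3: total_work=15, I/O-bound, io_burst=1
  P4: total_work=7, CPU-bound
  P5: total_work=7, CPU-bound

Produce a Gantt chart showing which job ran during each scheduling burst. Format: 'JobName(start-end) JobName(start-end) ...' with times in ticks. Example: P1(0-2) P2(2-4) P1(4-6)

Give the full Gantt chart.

t=0-3: P1@Q0 runs 3, rem=1, quantum used, demote→Q1. Q0=[P2,P3,P4,P5] Q1=[P1] Q2=[]
t=3-6: P2@Q0 runs 3, rem=7, quantum used, demote→Q1. Q0=[P3,P4,P5] Q1=[P1,P2] Q2=[]
t=6-7: P3@Q0 runs 1, rem=14, I/O yield, promote→Q0. Q0=[P4,P5,P3] Q1=[P1,P2] Q2=[]
t=7-10: P4@Q0 runs 3, rem=4, quantum used, demote→Q1. Q0=[P5,P3] Q1=[P1,P2,P4] Q2=[]
t=10-13: P5@Q0 runs 3, rem=4, quantum used, demote→Q1. Q0=[P3] Q1=[P1,P2,P4,P5] Q2=[]
t=13-14: P3@Q0 runs 1, rem=13, I/O yield, promote→Q0. Q0=[P3] Q1=[P1,P2,P4,P5] Q2=[]
t=14-15: P3@Q0 runs 1, rem=12, I/O yield, promote→Q0. Q0=[P3] Q1=[P1,P2,P4,P5] Q2=[]
t=15-16: P3@Q0 runs 1, rem=11, I/O yield, promote→Q0. Q0=[P3] Q1=[P1,P2,P4,P5] Q2=[]
t=16-17: P3@Q0 runs 1, rem=10, I/O yield, promote→Q0. Q0=[P3] Q1=[P1,P2,P4,P5] Q2=[]
t=17-18: P3@Q0 runs 1, rem=9, I/O yield, promote→Q0. Q0=[P3] Q1=[P1,P2,P4,P5] Q2=[]
t=18-19: P3@Q0 runs 1, rem=8, I/O yield, promote→Q0. Q0=[P3] Q1=[P1,P2,P4,P5] Q2=[]
t=19-20: P3@Q0 runs 1, rem=7, I/O yield, promote→Q0. Q0=[P3] Q1=[P1,P2,P4,P5] Q2=[]
t=20-21: P3@Q0 runs 1, rem=6, I/O yield, promote→Q0. Q0=[P3] Q1=[P1,P2,P4,P5] Q2=[]
t=21-22: P3@Q0 runs 1, rem=5, I/O yield, promote→Q0. Q0=[P3] Q1=[P1,P2,P4,P5] Q2=[]
t=22-23: P3@Q0 runs 1, rem=4, I/O yield, promote→Q0. Q0=[P3] Q1=[P1,P2,P4,P5] Q2=[]
t=23-24: P3@Q0 runs 1, rem=3, I/O yield, promote→Q0. Q0=[P3] Q1=[P1,P2,P4,P5] Q2=[]
t=24-25: P3@Q0 runs 1, rem=2, I/O yield, promote→Q0. Q0=[P3] Q1=[P1,P2,P4,P5] Q2=[]
t=25-26: P3@Q0 runs 1, rem=1, I/O yield, promote→Q0. Q0=[P3] Q1=[P1,P2,P4,P5] Q2=[]
t=26-27: P3@Q0 runs 1, rem=0, completes. Q0=[] Q1=[P1,P2,P4,P5] Q2=[]
t=27-28: P1@Q1 runs 1, rem=0, completes. Q0=[] Q1=[P2,P4,P5] Q2=[]
t=28-32: P2@Q1 runs 4, rem=3, quantum used, demote→Q2. Q0=[] Q1=[P4,P5] Q2=[P2]
t=32-36: P4@Q1 runs 4, rem=0, completes. Q0=[] Q1=[P5] Q2=[P2]
t=36-40: P5@Q1 runs 4, rem=0, completes. Q0=[] Q1=[] Q2=[P2]
t=40-43: P2@Q2 runs 3, rem=0, completes. Q0=[] Q1=[] Q2=[]

Answer: P1(0-3) P2(3-6) P3(6-7) P4(7-10) P5(10-13) P3(13-14) P3(14-15) P3(15-16) P3(16-17) P3(17-18) P3(18-19) P3(19-20) P3(20-21) P3(21-22) P3(22-23) P3(23-24) P3(24-25) P3(25-26) P3(26-27) P1(27-28) P2(28-32) P4(32-36) P5(36-40) P2(40-43)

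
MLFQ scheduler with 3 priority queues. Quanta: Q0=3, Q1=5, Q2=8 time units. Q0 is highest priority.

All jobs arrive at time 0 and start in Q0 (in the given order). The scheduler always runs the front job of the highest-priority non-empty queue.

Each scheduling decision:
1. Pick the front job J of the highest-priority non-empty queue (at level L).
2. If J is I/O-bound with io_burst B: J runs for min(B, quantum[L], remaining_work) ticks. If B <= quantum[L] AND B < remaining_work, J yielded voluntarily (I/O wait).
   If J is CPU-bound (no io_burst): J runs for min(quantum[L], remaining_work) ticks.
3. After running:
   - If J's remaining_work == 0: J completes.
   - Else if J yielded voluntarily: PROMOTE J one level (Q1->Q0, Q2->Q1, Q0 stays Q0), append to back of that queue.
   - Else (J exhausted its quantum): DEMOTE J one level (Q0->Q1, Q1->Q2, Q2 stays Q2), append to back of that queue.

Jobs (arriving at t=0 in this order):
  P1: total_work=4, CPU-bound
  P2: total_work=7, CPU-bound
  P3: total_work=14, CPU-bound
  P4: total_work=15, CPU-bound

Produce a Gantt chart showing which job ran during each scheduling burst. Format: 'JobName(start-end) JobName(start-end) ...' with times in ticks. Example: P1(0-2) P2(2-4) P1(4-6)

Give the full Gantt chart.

t=0-3: P1@Q0 runs 3, rem=1, quantum used, demote→Q1. Q0=[P2,P3,P4] Q1=[P1] Q2=[]
t=3-6: P2@Q0 runs 3, rem=4, quantum used, demote→Q1. Q0=[P3,P4] Q1=[P1,P2] Q2=[]
t=6-9: P3@Q0 runs 3, rem=11, quantum used, demote→Q1. Q0=[P4] Q1=[P1,P2,P3] Q2=[]
t=9-12: P4@Q0 runs 3, rem=12, quantum used, demote→Q1. Q0=[] Q1=[P1,P2,P3,P4] Q2=[]
t=12-13: P1@Q1 runs 1, rem=0, completes. Q0=[] Q1=[P2,P3,P4] Q2=[]
t=13-17: P2@Q1 runs 4, rem=0, completes. Q0=[] Q1=[P3,P4] Q2=[]
t=17-22: P3@Q1 runs 5, rem=6, quantum used, demote→Q2. Q0=[] Q1=[P4] Q2=[P3]
t=22-27: P4@Q1 runs 5, rem=7, quantum used, demote→Q2. Q0=[] Q1=[] Q2=[P3,P4]
t=27-33: P3@Q2 runs 6, rem=0, completes. Q0=[] Q1=[] Q2=[P4]
t=33-40: P4@Q2 runs 7, rem=0, completes. Q0=[] Q1=[] Q2=[]

Answer: P1(0-3) P2(3-6) P3(6-9) P4(9-12) P1(12-13) P2(13-17) P3(17-22) P4(22-27) P3(27-33) P4(33-40)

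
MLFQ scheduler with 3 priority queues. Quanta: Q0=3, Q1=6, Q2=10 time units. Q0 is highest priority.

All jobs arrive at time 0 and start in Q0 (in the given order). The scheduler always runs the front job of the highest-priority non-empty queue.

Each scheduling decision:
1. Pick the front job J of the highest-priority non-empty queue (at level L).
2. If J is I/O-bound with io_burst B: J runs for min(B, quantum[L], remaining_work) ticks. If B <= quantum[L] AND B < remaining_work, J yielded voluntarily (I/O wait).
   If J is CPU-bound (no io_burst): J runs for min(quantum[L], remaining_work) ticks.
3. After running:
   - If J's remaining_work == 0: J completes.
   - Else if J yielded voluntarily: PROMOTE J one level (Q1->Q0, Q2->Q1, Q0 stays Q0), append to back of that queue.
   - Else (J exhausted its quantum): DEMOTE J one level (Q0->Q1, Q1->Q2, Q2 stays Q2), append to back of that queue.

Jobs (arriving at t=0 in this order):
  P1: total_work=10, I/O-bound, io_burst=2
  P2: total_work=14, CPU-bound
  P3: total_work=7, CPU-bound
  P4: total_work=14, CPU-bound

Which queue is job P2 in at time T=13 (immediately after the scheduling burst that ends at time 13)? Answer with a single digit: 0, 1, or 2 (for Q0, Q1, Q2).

t=0-2: P1@Q0 runs 2, rem=8, I/O yield, promote→Q0. Q0=[P2,P3,P4,P1] Q1=[] Q2=[]
t=2-5: P2@Q0 runs 3, rem=11, quantum used, demote→Q1. Q0=[P3,P4,P1] Q1=[P2] Q2=[]
t=5-8: P3@Q0 runs 3, rem=4, quantum used, demote→Q1. Q0=[P4,P1] Q1=[P2,P3] Q2=[]
t=8-11: P4@Q0 runs 3, rem=11, quantum used, demote→Q1. Q0=[P1] Q1=[P2,P3,P4] Q2=[]
t=11-13: P1@Q0 runs 2, rem=6, I/O yield, promote→Q0. Q0=[P1] Q1=[P2,P3,P4] Q2=[]
t=13-15: P1@Q0 runs 2, rem=4, I/O yield, promote→Q0. Q0=[P1] Q1=[P2,P3,P4] Q2=[]
t=15-17: P1@Q0 runs 2, rem=2, I/O yield, promote→Q0. Q0=[P1] Q1=[P2,P3,P4] Q2=[]
t=17-19: P1@Q0 runs 2, rem=0, completes. Q0=[] Q1=[P2,P3,P4] Q2=[]
t=19-25: P2@Q1 runs 6, rem=5, quantum used, demote→Q2. Q0=[] Q1=[P3,P4] Q2=[P2]
t=25-29: P3@Q1 runs 4, rem=0, completes. Q0=[] Q1=[P4] Q2=[P2]
t=29-35: P4@Q1 runs 6, rem=5, quantum used, demote→Q2. Q0=[] Q1=[] Q2=[P2,P4]
t=35-40: P2@Q2 runs 5, rem=0, completes. Q0=[] Q1=[] Q2=[P4]
t=40-45: P4@Q2 runs 5, rem=0, completes. Q0=[] Q1=[] Q2=[]

Answer: 1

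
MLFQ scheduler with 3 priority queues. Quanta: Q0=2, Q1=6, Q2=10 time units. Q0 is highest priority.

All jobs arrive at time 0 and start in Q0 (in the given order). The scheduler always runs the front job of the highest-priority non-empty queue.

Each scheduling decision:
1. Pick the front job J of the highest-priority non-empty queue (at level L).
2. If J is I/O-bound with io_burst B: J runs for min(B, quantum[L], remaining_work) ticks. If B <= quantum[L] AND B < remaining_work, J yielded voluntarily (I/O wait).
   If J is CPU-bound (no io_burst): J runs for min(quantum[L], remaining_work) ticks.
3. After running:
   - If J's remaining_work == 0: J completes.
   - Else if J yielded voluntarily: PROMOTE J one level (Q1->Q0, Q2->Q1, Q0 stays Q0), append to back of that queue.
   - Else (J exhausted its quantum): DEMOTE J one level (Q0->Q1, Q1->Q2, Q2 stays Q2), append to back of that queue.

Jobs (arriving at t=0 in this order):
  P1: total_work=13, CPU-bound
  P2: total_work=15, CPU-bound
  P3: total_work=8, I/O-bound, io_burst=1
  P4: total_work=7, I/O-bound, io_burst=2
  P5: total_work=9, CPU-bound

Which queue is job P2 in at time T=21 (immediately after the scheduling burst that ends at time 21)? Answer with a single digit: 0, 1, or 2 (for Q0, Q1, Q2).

Answer: 1

Derivation:
t=0-2: P1@Q0 runs 2, rem=11, quantum used, demote→Q1. Q0=[P2,P3,P4,P5] Q1=[P1] Q2=[]
t=2-4: P2@Q0 runs 2, rem=13, quantum used, demote→Q1. Q0=[P3,P4,P5] Q1=[P1,P2] Q2=[]
t=4-5: P3@Q0 runs 1, rem=7, I/O yield, promote→Q0. Q0=[P4,P5,P3] Q1=[P1,P2] Q2=[]
t=5-7: P4@Q0 runs 2, rem=5, I/O yield, promote→Q0. Q0=[P5,P3,P4] Q1=[P1,P2] Q2=[]
t=7-9: P5@Q0 runs 2, rem=7, quantum used, demote→Q1. Q0=[P3,P4] Q1=[P1,P2,P5] Q2=[]
t=9-10: P3@Q0 runs 1, rem=6, I/O yield, promote→Q0. Q0=[P4,P3] Q1=[P1,P2,P5] Q2=[]
t=10-12: P4@Q0 runs 2, rem=3, I/O yield, promote→Q0. Q0=[P3,P4] Q1=[P1,P2,P5] Q2=[]
t=12-13: P3@Q0 runs 1, rem=5, I/O yield, promote→Q0. Q0=[P4,P3] Q1=[P1,P2,P5] Q2=[]
t=13-15: P4@Q0 runs 2, rem=1, I/O yield, promote→Q0. Q0=[P3,P4] Q1=[P1,P2,P5] Q2=[]
t=15-16: P3@Q0 runs 1, rem=4, I/O yield, promote→Q0. Q0=[P4,P3] Q1=[P1,P2,P5] Q2=[]
t=16-17: P4@Q0 runs 1, rem=0, completes. Q0=[P3] Q1=[P1,P2,P5] Q2=[]
t=17-18: P3@Q0 runs 1, rem=3, I/O yield, promote→Q0. Q0=[P3] Q1=[P1,P2,P5] Q2=[]
t=18-19: P3@Q0 runs 1, rem=2, I/O yield, promote→Q0. Q0=[P3] Q1=[P1,P2,P5] Q2=[]
t=19-20: P3@Q0 runs 1, rem=1, I/O yield, promote→Q0. Q0=[P3] Q1=[P1,P2,P5] Q2=[]
t=20-21: P3@Q0 runs 1, rem=0, completes. Q0=[] Q1=[P1,P2,P5] Q2=[]
t=21-27: P1@Q1 runs 6, rem=5, quantum used, demote→Q2. Q0=[] Q1=[P2,P5] Q2=[P1]
t=27-33: P2@Q1 runs 6, rem=7, quantum used, demote→Q2. Q0=[] Q1=[P5] Q2=[P1,P2]
t=33-39: P5@Q1 runs 6, rem=1, quantum used, demote→Q2. Q0=[] Q1=[] Q2=[P1,P2,P5]
t=39-44: P1@Q2 runs 5, rem=0, completes. Q0=[] Q1=[] Q2=[P2,P5]
t=44-51: P2@Q2 runs 7, rem=0, completes. Q0=[] Q1=[] Q2=[P5]
t=51-52: P5@Q2 runs 1, rem=0, completes. Q0=[] Q1=[] Q2=[]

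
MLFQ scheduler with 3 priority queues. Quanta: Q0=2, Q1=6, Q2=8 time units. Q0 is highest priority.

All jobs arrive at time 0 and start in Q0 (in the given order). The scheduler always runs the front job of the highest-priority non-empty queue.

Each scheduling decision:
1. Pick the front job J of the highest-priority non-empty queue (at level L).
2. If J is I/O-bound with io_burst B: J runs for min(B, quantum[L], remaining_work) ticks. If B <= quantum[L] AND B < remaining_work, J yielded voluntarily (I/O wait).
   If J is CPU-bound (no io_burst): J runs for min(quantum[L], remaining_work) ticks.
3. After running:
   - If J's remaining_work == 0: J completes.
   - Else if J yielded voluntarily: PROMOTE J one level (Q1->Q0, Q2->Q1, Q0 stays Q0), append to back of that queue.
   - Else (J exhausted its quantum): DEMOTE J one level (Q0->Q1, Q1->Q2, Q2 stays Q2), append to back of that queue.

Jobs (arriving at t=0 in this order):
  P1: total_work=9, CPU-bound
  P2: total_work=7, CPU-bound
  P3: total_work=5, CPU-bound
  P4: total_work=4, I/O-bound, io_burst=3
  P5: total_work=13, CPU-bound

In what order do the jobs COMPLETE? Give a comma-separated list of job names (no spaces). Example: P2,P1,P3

t=0-2: P1@Q0 runs 2, rem=7, quantum used, demote→Q1. Q0=[P2,P3,P4,P5] Q1=[P1] Q2=[]
t=2-4: P2@Q0 runs 2, rem=5, quantum used, demote→Q1. Q0=[P3,P4,P5] Q1=[P1,P2] Q2=[]
t=4-6: P3@Q0 runs 2, rem=3, quantum used, demote→Q1. Q0=[P4,P5] Q1=[P1,P2,P3] Q2=[]
t=6-8: P4@Q0 runs 2, rem=2, quantum used, demote→Q1. Q0=[P5] Q1=[P1,P2,P3,P4] Q2=[]
t=8-10: P5@Q0 runs 2, rem=11, quantum used, demote→Q1. Q0=[] Q1=[P1,P2,P3,P4,P5] Q2=[]
t=10-16: P1@Q1 runs 6, rem=1, quantum used, demote→Q2. Q0=[] Q1=[P2,P3,P4,P5] Q2=[P1]
t=16-21: P2@Q1 runs 5, rem=0, completes. Q0=[] Q1=[P3,P4,P5] Q2=[P1]
t=21-24: P3@Q1 runs 3, rem=0, completes. Q0=[] Q1=[P4,P5] Q2=[P1]
t=24-26: P4@Q1 runs 2, rem=0, completes. Q0=[] Q1=[P5] Q2=[P1]
t=26-32: P5@Q1 runs 6, rem=5, quantum used, demote→Q2. Q0=[] Q1=[] Q2=[P1,P5]
t=32-33: P1@Q2 runs 1, rem=0, completes. Q0=[] Q1=[] Q2=[P5]
t=33-38: P5@Q2 runs 5, rem=0, completes. Q0=[] Q1=[] Q2=[]

Answer: P2,P3,P4,P1,P5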